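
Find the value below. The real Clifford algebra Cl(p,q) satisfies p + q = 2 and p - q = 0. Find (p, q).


We need p + q = 2 and p - q = 0.
Adding: 2p = 2 + 0 = 2, so p = 1.
Then q = 2 - 1 = 1.
(p, q) = (1, 1)


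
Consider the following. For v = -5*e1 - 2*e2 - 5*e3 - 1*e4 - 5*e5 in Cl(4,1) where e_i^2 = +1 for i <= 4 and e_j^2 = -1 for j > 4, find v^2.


v^2 = sum of c_i^2 * e_i^2
Positive signature terms (e_i^2 = +1): (-5)^2 + (-2)^2 + (-5)^2 + (-1)^2 = 55
Negative signature terms (e_j^2 = -1): (-5)^2 = 25
v^2 = 55 - 25 = 30


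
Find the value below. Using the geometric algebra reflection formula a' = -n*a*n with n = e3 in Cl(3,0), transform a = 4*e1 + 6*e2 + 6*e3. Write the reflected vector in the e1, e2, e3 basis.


Reflection formula: a' = -n*a*n, with n = e3 (unit vector, n^2 = 1).
For reflection through hyperplane perp to e3:
The component along e3 flips sign, others stay.
a = (4, 6, 6)
a' = (4, 6, -6)
a' = 4*e1 + 6*e2 - 6*e3


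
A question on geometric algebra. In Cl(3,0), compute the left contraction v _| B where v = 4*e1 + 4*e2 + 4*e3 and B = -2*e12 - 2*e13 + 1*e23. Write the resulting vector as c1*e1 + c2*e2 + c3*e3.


Left contraction v _| B = <vB>_1 (grade-1 part of the geometric product vB).
Using e1_|e12 = e2, e2_|e12 = -e1, e1_|e13 = e3, e3_|e13 = -e1, e2_|e23 = e3, e3_|e23 = -e2:
e1 coeff: -v2*b12 - v3*b13 = -(4)*(-2) - (4)*(-2) = 16
e2 coeff: v1*b12 - v3*b23 = (4)*(-2) - (4)*(1) = -12
e3 coeff: v1*b13 + v2*b23 = (4)*(-2) + (4)*(1) = -4
v _| B = 16*e1 - 12*e2 - 4*e3


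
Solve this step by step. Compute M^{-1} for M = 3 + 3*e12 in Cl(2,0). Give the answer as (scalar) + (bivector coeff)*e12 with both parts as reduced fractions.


M = 3 + 3*e12, where e12^2 = -1.
Since M commutes with its reverse ~M = a - b*e12, M * ~M = a^2 - b^2*e12^2 = a^2 + b^2.
So M^{-1} = ~M / (a^2 + b^2) = (a - b*e12)/(a^2 + b^2).
a^2 + b^2 = 9 + 9 = 18
Scalar part = 3/18 = 1/6
Bivector coeff = -3/18 = -1/6
M^{-1} = 1/6 - 1/6*e12


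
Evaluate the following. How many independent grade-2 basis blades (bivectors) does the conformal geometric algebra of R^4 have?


The conformal model of R^4 uses Cl(5,1) with m = 4 + 2 = 6 generators.
Number of grade-2 blades = C(m, 2) = C(6, 2)
= 6*5/2 = 15


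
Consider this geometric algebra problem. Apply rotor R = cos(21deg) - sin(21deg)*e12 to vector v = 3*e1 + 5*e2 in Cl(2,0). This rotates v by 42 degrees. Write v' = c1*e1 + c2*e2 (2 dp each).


Rotor R = cos(21deg) - sin(21deg)*e12
Rotation angle theta = 2 * 21 = 42 degrees
v' = R*v*~R rotates v by theta.
cos(42deg) = 0.7431, sin(42deg) = 0.6691
v'_1 = 3*cos(42deg) - 5*sin(42deg)
= 3*0.7431 - 5*0.6691
= -1.12
v'_2 = 3*sin(42deg) + 5*cos(42deg)
= 3*0.6691 + 5*0.7431
= 5.72
v' = -1.12*e1 + 5.72*e2


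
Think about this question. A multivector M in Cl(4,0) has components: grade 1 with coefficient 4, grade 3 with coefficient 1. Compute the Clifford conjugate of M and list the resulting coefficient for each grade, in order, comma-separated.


Clifford conjugate sign for grade k: (-1)^(k(k+1)/2)
Grade 1: (-1)^(1*2/2) = (-1)^1 = -1, coeff 4 -> -4
Grade 3: (-1)^(3*4/2) = (-1)^6 = 1, coeff 1 -> 1
Conjugated coefficients: -4, 1


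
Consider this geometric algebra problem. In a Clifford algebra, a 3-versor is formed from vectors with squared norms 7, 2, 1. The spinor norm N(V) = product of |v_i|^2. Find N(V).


Spinor norm N(V) = |v1|^2 * |v2|^2 * ... * |v3|^2
= 7 * 2 * 1
Running product: 7, 14, 14
N(V) = 14


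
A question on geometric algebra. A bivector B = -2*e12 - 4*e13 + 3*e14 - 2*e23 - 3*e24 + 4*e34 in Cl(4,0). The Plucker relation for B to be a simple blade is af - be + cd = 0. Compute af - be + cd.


Plucker relation: af - be + cd
a*f = (-2)*4 = -8
b*e = (-4)*(-3) = 12
c*d = 3*(-2) = -6
af - be + cd = -8 - 12 + (-6)
= -26


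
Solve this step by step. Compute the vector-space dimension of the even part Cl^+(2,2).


Even subalgebra dimension = 2^(n-1)
n = 2 + 2 = 4
2^(4 - 1) = 2^3 = 8
Verification: sum of C(4,k) for even k = 1 + 6 + 1 = 8
Result = 8


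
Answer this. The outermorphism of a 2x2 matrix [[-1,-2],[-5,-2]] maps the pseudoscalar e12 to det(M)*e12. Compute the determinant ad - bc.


The outermorphism of a linear map f sends e1^e2 to f(e1)^f(e2).
f(e1) = -1*e1 - 5*e2
f(e2) = -2*e1 - 2*e2
f(e1) ^ f(e2) = (-1*e1 - 5*e2) ^ (-2*e1 - 2*e2)
= (-1)*(-2)*e12 + (-5)*(-2)*e21
= (2 - 10)*e12
= -8*e12
Coefficient = -8


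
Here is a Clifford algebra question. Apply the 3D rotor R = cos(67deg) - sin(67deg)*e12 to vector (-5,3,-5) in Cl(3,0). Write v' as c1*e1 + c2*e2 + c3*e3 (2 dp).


Rotor R = cos(67deg) - sin(67deg)*e12
Rotation angle theta = 2 * 67 = 134 degrees in the e12 plane (e1 -> e2).
The component perpendicular to the plane (e3) is invariant: v'_3 = v3 = -5.00
cos(134deg) = -0.6947, sin(134deg) = 0.7193
v'_1 = v1*cos(theta) - v2*sin(theta) = -5*(-0.6947) - 3*0.7193 = 1.32
v'_2 = v1*sin(theta) + v2*cos(theta) = -5*0.7193 + 3*(-0.6947) = -5.68
v' = 1.32*e1 - 5.68*e2 - 5.00*e3


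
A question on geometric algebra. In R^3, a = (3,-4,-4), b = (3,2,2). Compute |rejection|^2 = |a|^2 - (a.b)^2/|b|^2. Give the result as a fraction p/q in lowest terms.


|a|^2 = 3^2 + (-4)^2 + (-4)^2 = 41
|b|^2 = 3^2 + 2^2 + 2^2 = 17
a . b = 3*3 + (-4)*2 + (-4)*2 = -7
(a.b)^2 = (-7)^2 = 49
|rej|^2 = 41 - 49/17
= (697 - 49)/17
= 648/17
In lowest terms: 648/17


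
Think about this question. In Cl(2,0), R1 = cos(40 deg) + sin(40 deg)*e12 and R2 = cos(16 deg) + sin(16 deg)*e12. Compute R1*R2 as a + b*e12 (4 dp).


Same-plane rotors commute and their half-angles add:
R1*R2 = cos(a1 + a2) + sin(a1 + a2)*e12.
a1 + a2 = 40 + 16 = 56 deg
cos(56 deg) = 0.5592
sin(56 deg) = 0.8290
R1*R2 = 0.5592 + 0.8290*e12


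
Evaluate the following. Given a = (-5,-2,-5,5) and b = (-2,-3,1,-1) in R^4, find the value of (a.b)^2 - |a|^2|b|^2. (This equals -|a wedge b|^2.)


a . b = (-5)*(-2) + (-2)*(-3) + (-5)*1 + 5*(-1)
= 10 + 6 + (-5) + (-5) = 6
|a|^2 = (-5)^2 + (-2)^2 + (-5)^2 + 5^2 = 79
|b|^2 = (-2)^2 + (-3)^2 + 1^2 + (-1)^2 = 15
(a.b)^2 = 6^2 = 36
|a|^2 * |b|^2 = 79 * 15 = 1185
Result = 36 - 1185 = -1149


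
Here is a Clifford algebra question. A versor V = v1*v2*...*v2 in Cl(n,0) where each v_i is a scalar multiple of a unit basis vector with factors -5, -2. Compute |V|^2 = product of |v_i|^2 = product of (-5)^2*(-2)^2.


Each vector v_i has |v_i|^2 = s_i^2
Squared scales: (-5)^2 = 25, (-2)^2 = 4
|V|^2 = 25 * 4
= 100


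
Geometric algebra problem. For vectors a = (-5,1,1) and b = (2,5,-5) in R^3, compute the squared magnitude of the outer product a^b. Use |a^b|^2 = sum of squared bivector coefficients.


a wedge b = (a1*b2 - a2*b1)*e12 + (a1*b3 - a3*b1)*e13 + (a2*b3 - a3*b2)*e23
e12 coeff: (-5)*5 - 1*2 = -25 - 2 = -27
e13 coeff: (-5)*(-5) - 1*2 = 25 - 2 = 23
e23 coeff: 1*(-5) - 1*5 = -5 - 5 = -10
|a wedge b|^2 = (-27)^2 + 23^2 + (-10)^2
= 729 + 529 + 100
= 1358


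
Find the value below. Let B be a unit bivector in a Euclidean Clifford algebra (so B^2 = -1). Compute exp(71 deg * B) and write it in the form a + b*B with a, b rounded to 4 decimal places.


For a unit bivector B with B^2 = -1, the exponential series gives
e^(theta*B) = cos(theta) + sin(theta)*B (the GA analogue of Euler's formula).
theta = 71 degrees = 1.239184 rad
cos(71 deg) = 0.3256
sin(71 deg) = 0.9455
exp(theta*B) = 0.3256 + 0.9455*B


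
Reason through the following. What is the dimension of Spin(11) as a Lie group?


Spin(n) double-covers SO(n); both have Lie algebra so(n) of dimension n(n-1)/2.
n = 11
n(n-1) = 11 * 10 = 110
dim Spin(11) = 110/2 = 55


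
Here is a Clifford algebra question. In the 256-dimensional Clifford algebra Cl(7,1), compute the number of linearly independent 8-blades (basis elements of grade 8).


Number of grade-k basis blades in Cl(p,q) with n = p + q is C(n, k).
n = 7 + 1 = 8
C(8, 8) = 8! / (8! * 0!)
= 40320 / (40320 * 1)
= 1


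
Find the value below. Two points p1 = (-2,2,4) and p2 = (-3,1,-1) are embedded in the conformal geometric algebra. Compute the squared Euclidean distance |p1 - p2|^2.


p1 - p2 = (1, 1, 5)
|p1 - p2|^2 = 1^2 + 1^2 + 5^2
= 1 + 1 + 25
= 27


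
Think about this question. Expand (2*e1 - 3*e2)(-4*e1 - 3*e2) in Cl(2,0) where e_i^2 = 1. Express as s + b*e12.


Expand: (2*e1 - 3*e2)(-4*e1 - 3*e2)
= 2*(-4)*e1e1 + 2*(-3)*e1e2 + (-3)*(-4)*e2e1 + (-3)*(-3)*e2e2
Using e1^2 = e2^2 = 1, e2e1 = -e1e2:
Scalar part s = 2*(-4) + (-3)*(-3) = -8 + 9 = 1
Bivector part b = 2*(-3) - (-3)*(-4) = -6 - 12 = -18
uv = 1 - 18*e12


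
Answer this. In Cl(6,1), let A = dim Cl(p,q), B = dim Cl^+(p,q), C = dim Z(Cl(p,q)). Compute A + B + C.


n = 6 + 1 = 7
Total dim = 2^7 = 128
Even subalgebra dim = 2^6 = 64
n is odd, so center dim = 2
Sum = 128 + 64 + 2 = 194


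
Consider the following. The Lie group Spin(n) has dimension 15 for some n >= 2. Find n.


dim Spin(n) = dim so(n) = n(n-1)/2.
Solve n(n-1)/2 = 15, i.e. n^2 - n - 30 = 0.
Discriminant = 1 + 8*15 = 121
n = (1 + sqrt(121))/2 = (1 + 11)/2 = 6


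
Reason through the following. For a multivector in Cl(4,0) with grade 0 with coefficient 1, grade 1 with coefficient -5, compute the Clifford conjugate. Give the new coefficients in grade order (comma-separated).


Clifford conjugate sign for grade k: (-1)^(k(k+1)/2)
Grade 0: (-1)^(0*1/2) = (-1)^0 = 1, coeff 1 -> 1
Grade 1: (-1)^(1*2/2) = (-1)^1 = -1, coeff -5 -> 5
Conjugated coefficients: 1, 5


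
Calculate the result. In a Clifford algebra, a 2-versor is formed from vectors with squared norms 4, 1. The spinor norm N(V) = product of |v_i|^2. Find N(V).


Spinor norm N(V) = |v1|^2 * |v2|^2 * ... * |v2|^2
= 4 * 1
Running product: 4, 4
N(V) = 4


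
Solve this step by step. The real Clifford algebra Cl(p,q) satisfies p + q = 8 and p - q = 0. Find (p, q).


We need p + q = 8 and p - q = 0.
Adding: 2p = 8 + 0 = 8, so p = 4.
Then q = 8 - 4 = 4.
(p, q) = (4, 4)


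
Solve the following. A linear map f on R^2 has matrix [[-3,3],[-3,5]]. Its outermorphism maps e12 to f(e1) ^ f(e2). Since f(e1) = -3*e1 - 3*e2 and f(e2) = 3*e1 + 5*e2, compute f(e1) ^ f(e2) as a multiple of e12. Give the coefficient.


The outermorphism of a linear map f sends e1^e2 to f(e1)^f(e2).
f(e1) = -3*e1 - 3*e2
f(e2) = 3*e1 + 5*e2
f(e1) ^ f(e2) = (-3*e1 - 3*e2) ^ (3*e1 + 5*e2)
= (-3)*5*e12 + (-3)*3*e21
= (-15 - (-9))*e12
= -6*e12
Coefficient = -6


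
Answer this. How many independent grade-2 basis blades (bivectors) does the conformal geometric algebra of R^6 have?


The conformal model of R^6 uses Cl(7,1) with m = 6 + 2 = 8 generators.
Number of grade-2 blades = C(m, 2) = C(8, 2)
= 8*7/2 = 28


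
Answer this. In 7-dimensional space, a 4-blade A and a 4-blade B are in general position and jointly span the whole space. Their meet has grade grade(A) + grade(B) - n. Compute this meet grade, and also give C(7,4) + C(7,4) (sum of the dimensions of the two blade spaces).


Meet grade = grade(A) + grade(B) - n
= 4 + 4 - 7 = 1
C(7,4) = 35
C(7,4) = 35
dim_A + dim_B = 35 + 35 = 70


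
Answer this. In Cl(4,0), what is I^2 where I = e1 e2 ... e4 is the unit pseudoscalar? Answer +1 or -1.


The pseudoscalar I = e1...e_n (product of all n generators) of Cl(p,q) satisfies I^2 = (-1)^(q + n(n-1)/2).
p = 4, q = 0, n = p + q = 4
n(n-1)/2 = 4 * 3 / 2 = 6
Exponent = q + n(n-1)/2 = 0 + 6 = 6
I^2 = (-1)^6 = +1


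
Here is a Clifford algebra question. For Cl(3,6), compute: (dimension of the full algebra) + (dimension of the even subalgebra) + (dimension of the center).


n = 3 + 6 = 9
Total dim = 2^9 = 512
Even subalgebra dim = 2^8 = 256
n is odd, so center dim = 2
Sum = 512 + 256 + 2 = 770


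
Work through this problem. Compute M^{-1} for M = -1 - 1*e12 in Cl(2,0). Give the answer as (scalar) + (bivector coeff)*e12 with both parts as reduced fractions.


M = -1 - 1*e12, where e12^2 = -1.
Since M commutes with its reverse ~M = a - b*e12, M * ~M = a^2 - b^2*e12^2 = a^2 + b^2.
So M^{-1} = ~M / (a^2 + b^2) = (a - b*e12)/(a^2 + b^2).
a^2 + b^2 = 1 + 1 = 2
Scalar part = -1/2 = -1/2
Bivector coeff = 1/2 = 1/2
M^{-1} = -1/2 + 1/2*e12


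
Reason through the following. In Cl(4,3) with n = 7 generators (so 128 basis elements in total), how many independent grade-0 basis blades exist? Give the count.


Number of grade-k basis blades in Cl(p,q) with n = p + q is C(n, k).
n = 4 + 3 = 7
C(7, 0) = 7! / (0! * 7!)
= 5040 / (1 * 5040)
= 1


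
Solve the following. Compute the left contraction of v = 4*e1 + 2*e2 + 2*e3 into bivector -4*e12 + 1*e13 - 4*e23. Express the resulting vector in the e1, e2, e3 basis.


Left contraction v _| B = <vB>_1 (grade-1 part of the geometric product vB).
Using e1_|e12 = e2, e2_|e12 = -e1, e1_|e13 = e3, e3_|e13 = -e1, e2_|e23 = e3, e3_|e23 = -e2:
e1 coeff: -v2*b12 - v3*b13 = -(2)*(-4) - (2)*(1) = 6
e2 coeff: v1*b12 - v3*b23 = (4)*(-4) - (2)*(-4) = -8
e3 coeff: v1*b13 + v2*b23 = (4)*(1) + (2)*(-4) = -4
v _| B = 6*e1 - 8*e2 - 4*e3


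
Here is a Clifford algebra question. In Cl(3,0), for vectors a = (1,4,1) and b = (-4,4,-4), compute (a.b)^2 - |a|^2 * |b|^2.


a . b = 1*(-4) + 4*4 + 1*(-4)
= -4 + 16 + (-4) = 8
|a|^2 = 1^2 + 4^2 + 1^2 = 18
|b|^2 = (-4)^2 + 4^2 + (-4)^2 = 48
(a.b)^2 = 8^2 = 64
|a|^2 * |b|^2 = 18 * 48 = 864
Result = 64 - 864 = -800


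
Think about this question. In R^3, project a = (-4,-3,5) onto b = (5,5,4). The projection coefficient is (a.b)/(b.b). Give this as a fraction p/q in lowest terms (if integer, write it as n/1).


Projection coefficient = (a . b) / (b . b)
a . b = (-4)*5 + (-3)*5 + 5*4
= -20 + (-15) + 20 = -15
b . b = 5^2 + 5^2 + 4^2
= 25 + 25 + 16 = 66
Coefficient = -15/66
In lowest terms: -5/22


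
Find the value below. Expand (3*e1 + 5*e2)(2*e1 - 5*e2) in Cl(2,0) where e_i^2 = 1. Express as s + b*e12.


Expand: (3*e1 + 5*e2)(2*e1 - 5*e2)
= 3*2*e1e1 + 3*(-5)*e1e2 + 5*2*e2e1 + 5*(-5)*e2e2
Using e1^2 = e2^2 = 1, e2e1 = -e1e2:
Scalar part s = 3*2 + 5*(-5) = 6 + (-25) = -19
Bivector part b = 3*(-5) - 5*2 = -15 - 10 = -25
uv = -19 - 25*e12


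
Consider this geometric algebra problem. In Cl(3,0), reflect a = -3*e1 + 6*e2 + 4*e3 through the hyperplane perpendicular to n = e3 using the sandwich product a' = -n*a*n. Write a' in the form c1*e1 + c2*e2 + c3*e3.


Reflection formula: a' = -n*a*n, with n = e3 (unit vector, n^2 = 1).
For reflection through hyperplane perp to e3:
The component along e3 flips sign, others stay.
a = (-3, 6, 4)
a' = (-3, 6, -4)
a' = -3*e1 + 6*e2 - 4*e3


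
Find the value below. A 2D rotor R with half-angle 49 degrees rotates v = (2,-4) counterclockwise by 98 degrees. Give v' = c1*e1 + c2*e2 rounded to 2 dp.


Rotor R = cos(49deg) - sin(49deg)*e12
Rotation angle theta = 2 * 49 = 98 degrees
v' = R*v*~R rotates v by theta.
cos(98deg) = -0.1392, sin(98deg) = 0.9903
v'_1 = 2*cos(98deg) - (-4)*sin(98deg)
= 2*(-0.1392) - (-4)*0.9903
= 3.68
v'_2 = 2*sin(98deg) + (-4)*cos(98deg)
= 2*0.9903 + (-4)*(-0.1392)
= 2.54
v' = 3.68*e1 + 2.54*e2


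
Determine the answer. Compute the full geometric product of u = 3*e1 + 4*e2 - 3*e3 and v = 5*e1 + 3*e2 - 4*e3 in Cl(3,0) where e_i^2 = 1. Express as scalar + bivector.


In Cl(3,0): e_i^2 = 1, e_ie_j = -e_je_i for i != j.
Scalar part = u . v = 3*5 + 4*3 + (-3)*(-4)
= 15 + 12 + 12 = 39
e12 coeff = 3*3 - 4*5 = 9 - 20 = -11
e13 coeff = 3*(-4) - (-3)*5 = -12 - (-15) = 3
e23 coeff = 4*(-4) - (-3)*3 = -16 - (-9) = -7
uv = 39 - 11*e12 + 3*e13 - 7*e23


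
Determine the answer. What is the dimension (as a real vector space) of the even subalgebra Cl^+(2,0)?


Even subalgebra dimension = 2^(n-1)
n = 2 + 0 = 2
2^(2 - 1) = 2^1 = 2
Verification: sum of C(2,k) for even k = 1 + 1 = 2
Result = 2


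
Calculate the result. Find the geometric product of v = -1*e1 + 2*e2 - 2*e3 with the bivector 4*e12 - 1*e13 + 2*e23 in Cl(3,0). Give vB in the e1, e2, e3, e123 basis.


vB has grade-1 (vector) and grade-3 (trivector) parts: vB = (v _| B) + (v ^ B).
Vector part <vB>_1:
  e1: -v2*b12 - v3*b13 = -(2)*(4) - (-2)*(-1) = -10
  e2: v1*b12 - v3*b23 = (-1)*(4) - (-2)*(2) = 0
  e3: v1*b13 + v2*b23 = (-1)*(-1) + (2)*(2) = 5
Trivector part <vB>_3:
  e123: v1*b23 - v2*b13 + v3*b12 = (-1)*(2) - (2)*(-1) + (-2)*(4) = -8
vB = -10*e1 + 0*e2 + 5*e3 - 8*e123


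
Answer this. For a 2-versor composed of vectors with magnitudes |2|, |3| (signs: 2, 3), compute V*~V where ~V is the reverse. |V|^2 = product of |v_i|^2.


Each vector v_i has |v_i|^2 = s_i^2
Squared scales: 2^2 = 4, 3^2 = 9
|V|^2 = 4 * 9
= 36


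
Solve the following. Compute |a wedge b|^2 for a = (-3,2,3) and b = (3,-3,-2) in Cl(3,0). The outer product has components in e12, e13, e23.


a wedge b = (a1*b2 - a2*b1)*e12 + (a1*b3 - a3*b1)*e13 + (a2*b3 - a3*b2)*e23
e12 coeff: (-3)*(-3) - 2*3 = 9 - 6 = 3
e13 coeff: (-3)*(-2) - 3*3 = 6 - 9 = -3
e23 coeff: 2*(-2) - 3*(-3) = -4 - (-9) = 5
|a wedge b|^2 = 3^2 + (-3)^2 + 5^2
= 9 + 9 + 25
= 43


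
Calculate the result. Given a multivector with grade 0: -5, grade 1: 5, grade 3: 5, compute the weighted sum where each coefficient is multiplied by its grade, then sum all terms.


Grade-weighted sum = sum of grade_k * coefficient_k
0*(-5) = 0
1*5 = 5
3*5 = 15
Total = 0 + 5 + 15 = 20


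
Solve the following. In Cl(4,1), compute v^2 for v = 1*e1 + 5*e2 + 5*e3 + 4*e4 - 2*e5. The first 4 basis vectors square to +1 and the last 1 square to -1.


v^2 = sum of c_i^2 * e_i^2
Positive signature terms (e_i^2 = +1): 1^2 + 5^2 + 5^2 + 4^2 = 67
Negative signature terms (e_j^2 = -1): (-2)^2 = 4
v^2 = 67 - 4 = 63


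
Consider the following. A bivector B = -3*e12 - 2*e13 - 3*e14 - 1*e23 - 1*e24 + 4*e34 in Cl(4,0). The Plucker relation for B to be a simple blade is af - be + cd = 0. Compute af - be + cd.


Plucker relation: af - be + cd
a*f = (-3)*4 = -12
b*e = (-2)*(-1) = 2
c*d = (-3)*(-1) = 3
af - be + cd = -12 - 2 + 3
= -11


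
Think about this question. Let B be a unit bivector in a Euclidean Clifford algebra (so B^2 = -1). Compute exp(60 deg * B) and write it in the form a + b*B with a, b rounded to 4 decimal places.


For a unit bivector B with B^2 = -1, the exponential series gives
e^(theta*B) = cos(theta) + sin(theta)*B (the GA analogue of Euler's formula).
theta = 60 degrees = 1.047198 rad
cos(60 deg) = 0.5000
sin(60 deg) = 0.8660
exp(theta*B) = 0.5000 + 0.8660*B


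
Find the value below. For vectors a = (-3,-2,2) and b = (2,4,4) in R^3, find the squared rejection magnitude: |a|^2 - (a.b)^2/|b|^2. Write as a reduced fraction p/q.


|a|^2 = (-3)^2 + (-2)^2 + 2^2 = 17
|b|^2 = 2^2 + 4^2 + 4^2 = 36
a . b = (-3)*2 + (-2)*4 + 2*4 = -6
(a.b)^2 = (-6)^2 = 36
|rej|^2 = 17 - 36/36
= (612 - 36)/36
= 576/36
In lowest terms: 16/1


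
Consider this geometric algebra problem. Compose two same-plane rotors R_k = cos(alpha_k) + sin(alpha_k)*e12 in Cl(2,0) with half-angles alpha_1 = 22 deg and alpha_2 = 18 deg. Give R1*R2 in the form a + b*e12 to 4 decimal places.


Same-plane rotors commute and their half-angles add:
R1*R2 = cos(a1 + a2) + sin(a1 + a2)*e12.
a1 + a2 = 22 + 18 = 40 deg
cos(40 deg) = 0.7660
sin(40 deg) = 0.6428
R1*R2 = 0.7660 + 0.6428*e12


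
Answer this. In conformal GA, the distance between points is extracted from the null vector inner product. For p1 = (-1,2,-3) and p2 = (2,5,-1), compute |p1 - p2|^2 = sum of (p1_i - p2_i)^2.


p1 - p2 = (-3, -3, -2)
|p1 - p2|^2 = (-3)^2 + (-3)^2 + (-2)^2
= 9 + 9 + 4
= 22


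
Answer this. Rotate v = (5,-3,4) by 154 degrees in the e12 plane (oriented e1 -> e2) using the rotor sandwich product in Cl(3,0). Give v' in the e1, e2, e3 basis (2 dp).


Rotor R = cos(77deg) - sin(77deg)*e12
Rotation angle theta = 2 * 77 = 154 degrees in the e12 plane (e1 -> e2).
The component perpendicular to the plane (e3) is invariant: v'_3 = v3 = 4.00
cos(154deg) = -0.8988, sin(154deg) = 0.4384
v'_1 = v1*cos(theta) - v2*sin(theta) = 5*(-0.8988) - (-3)*0.4384 = -3.18
v'_2 = v1*sin(theta) + v2*cos(theta) = 5*0.4384 + (-3)*(-0.8988) = 4.89
v' = -3.18*e1 + 4.89*e2 + 4.00*e3


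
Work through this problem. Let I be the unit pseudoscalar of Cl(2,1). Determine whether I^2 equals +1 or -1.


The pseudoscalar I = e1...e_n (product of all n generators) of Cl(p,q) satisfies I^2 = (-1)^(q + n(n-1)/2).
p = 2, q = 1, n = p + q = 3
n(n-1)/2 = 3 * 2 / 2 = 3
Exponent = q + n(n-1)/2 = 1 + 3 = 4
I^2 = (-1)^4 = +1


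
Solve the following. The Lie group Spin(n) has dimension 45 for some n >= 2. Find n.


dim Spin(n) = dim so(n) = n(n-1)/2.
Solve n(n-1)/2 = 45, i.e. n^2 - n - 90 = 0.
Discriminant = 1 + 8*45 = 361
n = (1 + sqrt(361))/2 = (1 + 19)/2 = 10


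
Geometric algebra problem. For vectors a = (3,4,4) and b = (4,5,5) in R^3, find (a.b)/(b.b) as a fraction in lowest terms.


Projection coefficient = (a . b) / (b . b)
a . b = 3*4 + 4*5 + 4*5
= 12 + 20 + 20 = 52
b . b = 4^2 + 5^2 + 5^2
= 16 + 25 + 25 = 66
Coefficient = 52/66
In lowest terms: 26/33


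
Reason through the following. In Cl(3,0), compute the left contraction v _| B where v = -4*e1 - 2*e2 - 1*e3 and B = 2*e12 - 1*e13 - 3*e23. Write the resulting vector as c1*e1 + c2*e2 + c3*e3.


Left contraction v _| B = <vB>_1 (grade-1 part of the geometric product vB).
Using e1_|e12 = e2, e2_|e12 = -e1, e1_|e13 = e3, e3_|e13 = -e1, e2_|e23 = e3, e3_|e23 = -e2:
e1 coeff: -v2*b12 - v3*b13 = -(-2)*(2) - (-1)*(-1) = 3
e2 coeff: v1*b12 - v3*b23 = (-4)*(2) - (-1)*(-3) = -11
e3 coeff: v1*b13 + v2*b23 = (-4)*(-1) + (-2)*(-3) = 10
v _| B = 3*e1 - 11*e2 + 10*e3


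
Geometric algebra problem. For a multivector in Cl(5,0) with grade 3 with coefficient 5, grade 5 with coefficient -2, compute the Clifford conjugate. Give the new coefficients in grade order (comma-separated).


Clifford conjugate sign for grade k: (-1)^(k(k+1)/2)
Grade 3: (-1)^(3*4/2) = (-1)^6 = 1, coeff 5 -> 5
Grade 5: (-1)^(5*6/2) = (-1)^15 = -1, coeff -2 -> 2
Conjugated coefficients: 5, 2


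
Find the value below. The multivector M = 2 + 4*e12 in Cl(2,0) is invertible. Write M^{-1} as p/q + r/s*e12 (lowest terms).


M = 2 + 4*e12, where e12^2 = -1.
Since M commutes with its reverse ~M = a - b*e12, M * ~M = a^2 - b^2*e12^2 = a^2 + b^2.
So M^{-1} = ~M / (a^2 + b^2) = (a - b*e12)/(a^2 + b^2).
a^2 + b^2 = 4 + 16 = 20
Scalar part = 2/20 = 1/10
Bivector coeff = -4/20 = -1/5
M^{-1} = 1/10 - 1/5*e12


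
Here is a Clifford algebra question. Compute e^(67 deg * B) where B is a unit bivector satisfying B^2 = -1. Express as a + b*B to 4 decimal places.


For a unit bivector B with B^2 = -1, the exponential series gives
e^(theta*B) = cos(theta) + sin(theta)*B (the GA analogue of Euler's formula).
theta = 67 degrees = 1.169371 rad
cos(67 deg) = 0.3907
sin(67 deg) = 0.9205
exp(theta*B) = 0.3907 + 0.9205*B


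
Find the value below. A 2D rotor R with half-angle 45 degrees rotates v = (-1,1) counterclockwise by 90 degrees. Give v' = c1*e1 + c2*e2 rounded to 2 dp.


Rotor R = cos(45deg) - sin(45deg)*e12
Rotation angle theta = 2 * 45 = 90 degrees
v' = R*v*~R rotates v by theta.
cos(90deg) = 0.0000, sin(90deg) = 1.0000
v'_1 = -1*cos(90deg) - 1*sin(90deg)
= -1*0.0000 - 1*1.0000
= -1.00
v'_2 = -1*sin(90deg) + 1*cos(90deg)
= -1*1.0000 + 1*0.0000
= -1.00
v' = -1.00*e1 - 1.00*e2


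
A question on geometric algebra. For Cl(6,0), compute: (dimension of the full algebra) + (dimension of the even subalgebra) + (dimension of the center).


n = 6 + 0 = 6
Total dim = 2^6 = 64
Even subalgebra dim = 2^5 = 32
n is even, so center dim = 1
Sum = 64 + 32 + 1 = 97


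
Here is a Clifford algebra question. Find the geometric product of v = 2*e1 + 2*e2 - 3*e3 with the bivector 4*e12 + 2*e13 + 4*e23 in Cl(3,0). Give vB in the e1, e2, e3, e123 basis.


vB has grade-1 (vector) and grade-3 (trivector) parts: vB = (v _| B) + (v ^ B).
Vector part <vB>_1:
  e1: -v2*b12 - v3*b13 = -(2)*(4) - (-3)*(2) = -2
  e2: v1*b12 - v3*b23 = (2)*(4) - (-3)*(4) = 20
  e3: v1*b13 + v2*b23 = (2)*(2) + (2)*(4) = 12
Trivector part <vB>_3:
  e123: v1*b23 - v2*b13 + v3*b12 = (2)*(4) - (2)*(2) + (-3)*(4) = -8
vB = -2*e1 + 20*e2 + 12*e3 - 8*e123


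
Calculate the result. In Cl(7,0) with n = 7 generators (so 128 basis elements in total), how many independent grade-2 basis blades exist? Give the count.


Number of grade-k basis blades in Cl(p,q) with n = p + q is C(n, k).
n = 7 + 0 = 7
C(7, 2) = 7! / (2! * 5!)
= 5040 / (2 * 120)
= 21


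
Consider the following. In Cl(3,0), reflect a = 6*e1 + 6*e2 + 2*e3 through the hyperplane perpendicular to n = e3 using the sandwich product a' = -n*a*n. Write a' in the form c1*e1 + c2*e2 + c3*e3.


Reflection formula: a' = -n*a*n, with n = e3 (unit vector, n^2 = 1).
For reflection through hyperplane perp to e3:
The component along e3 flips sign, others stay.
a = (6, 6, 2)
a' = (6, 6, -2)
a' = 6*e1 + 6*e2 - 2*e3


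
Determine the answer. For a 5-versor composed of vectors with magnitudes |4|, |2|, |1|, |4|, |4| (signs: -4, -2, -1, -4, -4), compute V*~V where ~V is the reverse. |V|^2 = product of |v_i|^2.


Each vector v_i has |v_i|^2 = s_i^2
Squared scales: (-4)^2 = 16, (-2)^2 = 4, (-1)^2 = 1, (-4)^2 = 16, (-4)^2 = 16
|V|^2 = 16 * 4 * 1 * 16 * 16
= 16384


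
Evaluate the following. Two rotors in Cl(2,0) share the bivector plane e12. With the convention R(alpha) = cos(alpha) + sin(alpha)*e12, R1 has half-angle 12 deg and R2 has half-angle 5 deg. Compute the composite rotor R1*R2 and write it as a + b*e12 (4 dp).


Same-plane rotors commute and their half-angles add:
R1*R2 = cos(a1 + a2) + sin(a1 + a2)*e12.
a1 + a2 = 12 + 5 = 17 deg
cos(17 deg) = 0.9563
sin(17 deg) = 0.2924
R1*R2 = 0.9563 + 0.2924*e12


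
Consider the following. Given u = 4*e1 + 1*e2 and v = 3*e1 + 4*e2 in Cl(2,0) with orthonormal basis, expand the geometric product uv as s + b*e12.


Expand: (4*e1 + 1*e2)(3*e1 + 4*e2)
= 4*3*e1e1 + 4*4*e1e2 + 1*3*e2e1 + 1*4*e2e2
Using e1^2 = e2^2 = 1, e2e1 = -e1e2:
Scalar part s = 4*3 + 1*4 = 12 + 4 = 16
Bivector part b = 4*4 - 1*3 = 16 - 3 = 13
uv = 16 + 13*e12


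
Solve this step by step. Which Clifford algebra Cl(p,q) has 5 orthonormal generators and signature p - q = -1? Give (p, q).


We need p + q = 5 and p - q = -1.
Adding: 2p = 5 + (-1) = 4, so p = 2.
Then q = 5 - 2 = 3.
(p, q) = (2, 3)


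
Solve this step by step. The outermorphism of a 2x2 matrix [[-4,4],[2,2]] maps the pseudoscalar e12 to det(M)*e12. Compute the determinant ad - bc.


The outermorphism of a linear map f sends e1^e2 to f(e1)^f(e2).
f(e1) = -4*e1 + 2*e2
f(e2) = 4*e1 + 2*e2
f(e1) ^ f(e2) = (-4*e1 + 2*e2) ^ (4*e1 + 2*e2)
= (-4)*2*e12 + 2*4*e21
= (-8 - 8)*e12
= -16*e12
Coefficient = -16


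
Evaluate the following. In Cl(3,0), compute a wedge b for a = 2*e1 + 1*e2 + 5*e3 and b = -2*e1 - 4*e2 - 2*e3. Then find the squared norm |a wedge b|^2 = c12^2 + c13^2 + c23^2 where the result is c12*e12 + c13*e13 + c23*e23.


a wedge b = (a1*b2 - a2*b1)*e12 + (a1*b3 - a3*b1)*e13 + (a2*b3 - a3*b2)*e23
e12 coeff: 2*(-4) - 1*(-2) = -8 - (-2) = -6
e13 coeff: 2*(-2) - 5*(-2) = -4 - (-10) = 6
e23 coeff: 1*(-2) - 5*(-4) = -2 - (-20) = 18
|a wedge b|^2 = (-6)^2 + 6^2 + 18^2
= 36 + 36 + 324
= 396


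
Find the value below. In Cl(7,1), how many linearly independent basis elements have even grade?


Even subalgebra dimension = 2^(n-1)
n = 7 + 1 = 8
2^(8 - 1) = 2^7 = 128
Verification: sum of C(8,k) for even k = 1 + 28 + 70 + 28 + 1 = 128
Result = 128


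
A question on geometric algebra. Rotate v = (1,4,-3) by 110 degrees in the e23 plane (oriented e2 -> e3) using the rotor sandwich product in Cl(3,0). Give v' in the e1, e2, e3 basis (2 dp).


Rotor R = cos(55deg) - sin(55deg)*e23
Rotation angle theta = 2 * 55 = 110 degrees in the e23 plane (e2 -> e3).
The component perpendicular to the plane (e1) is invariant: v'_1 = v1 = 1.00
cos(110deg) = -0.3420, sin(110deg) = 0.9397
v'_2 = v2*cos(theta) - v3*sin(theta) = 4*(-0.3420) - (-3)*0.9397 = 1.45
v'_3 = v2*sin(theta) + v3*cos(theta) = 4*0.9397 + (-3)*(-0.3420) = 4.78
v' = 1.00*e1 + 1.45*e2 + 4.78*e3


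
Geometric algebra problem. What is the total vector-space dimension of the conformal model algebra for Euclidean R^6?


The conformal model of R^6 uses Cl(7,1): the 6 Euclidean generators plus two extra orthogonal generators e+ (e+^2 = +1) and e- (e-^2 = -1), from which the null vectors e0, einf are built.
Number of generators m = 6 + 2 = 8.
dim Cl(p,q) = 2^m = 2^8 = 256


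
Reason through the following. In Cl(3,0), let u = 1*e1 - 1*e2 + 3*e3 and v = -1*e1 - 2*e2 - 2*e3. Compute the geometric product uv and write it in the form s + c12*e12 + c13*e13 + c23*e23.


In Cl(3,0): e_i^2 = 1, e_ie_j = -e_je_i for i != j.
Scalar part = u . v = 1*(-1) + (-1)*(-2) + 3*(-2)
= -1 + 2 + (-6) = -5
e12 coeff = 1*(-2) - (-1)*(-1) = -2 - 1 = -3
e13 coeff = 1*(-2) - 3*(-1) = -2 - (-3) = 1
e23 coeff = (-1)*(-2) - 3*(-2) = 2 - (-6) = 8
uv = -5 - 3*e12 + 1*e13 + 8*e23


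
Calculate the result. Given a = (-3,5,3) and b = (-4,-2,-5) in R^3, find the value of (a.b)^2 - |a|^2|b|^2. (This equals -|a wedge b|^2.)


a . b = (-3)*(-4) + 5*(-2) + 3*(-5)
= 12 + (-10) + (-15) = -13
|a|^2 = (-3)^2 + 5^2 + 3^2 = 43
|b|^2 = (-4)^2 + (-2)^2 + (-5)^2 = 45
(a.b)^2 = (-13)^2 = 169
|a|^2 * |b|^2 = 43 * 45 = 1935
Result = 169 - 1935 = -1766


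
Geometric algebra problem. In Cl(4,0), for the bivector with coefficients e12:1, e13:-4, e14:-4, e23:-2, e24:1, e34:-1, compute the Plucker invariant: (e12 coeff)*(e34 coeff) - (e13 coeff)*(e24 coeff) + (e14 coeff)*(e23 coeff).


Plucker relation: af - be + cd
a*f = 1*(-1) = -1
b*e = (-4)*1 = -4
c*d = (-4)*(-2) = 8
af - be + cd = -1 - (-4) + 8
= 11


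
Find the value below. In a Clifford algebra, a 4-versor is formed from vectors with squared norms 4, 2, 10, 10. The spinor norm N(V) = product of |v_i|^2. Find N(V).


Spinor norm N(V) = |v1|^2 * |v2|^2 * ... * |v4|^2
= 4 * 2 * 10 * 10
Running product: 4, 8, 80, 800
N(V) = 800


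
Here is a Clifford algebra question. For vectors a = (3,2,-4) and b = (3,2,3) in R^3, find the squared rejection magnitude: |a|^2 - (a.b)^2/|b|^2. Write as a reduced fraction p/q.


|a|^2 = 3^2 + 2^2 + (-4)^2 = 29
|b|^2 = 3^2 + 2^2 + 3^2 = 22
a . b = 3*3 + 2*2 + (-4)*3 = 1
(a.b)^2 = 1^2 = 1
|rej|^2 = 29 - 1/22
= (638 - 1)/22
= 637/22
In lowest terms: 637/22


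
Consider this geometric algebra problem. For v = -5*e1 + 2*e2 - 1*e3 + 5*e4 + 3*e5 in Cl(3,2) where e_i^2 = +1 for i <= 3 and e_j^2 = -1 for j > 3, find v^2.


v^2 = sum of c_i^2 * e_i^2
Positive signature terms (e_i^2 = +1): (-5)^2 + 2^2 + (-1)^2 = 30
Negative signature terms (e_j^2 = -1): 5^2 + 3^2 = 34
v^2 = 30 - 34 = -4


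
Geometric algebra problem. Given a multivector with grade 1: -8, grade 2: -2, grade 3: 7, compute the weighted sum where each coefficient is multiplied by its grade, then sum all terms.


Grade-weighted sum = sum of grade_k * coefficient_k
1*(-8) = -8
2*(-2) = -4
3*7 = 21
Total = -8 + (-4) + 21 = 9


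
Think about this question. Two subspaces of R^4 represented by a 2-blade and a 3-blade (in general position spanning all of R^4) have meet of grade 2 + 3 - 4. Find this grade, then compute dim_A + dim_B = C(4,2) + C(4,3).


Meet grade = grade(A) + grade(B) - n
= 2 + 3 - 4 = 1
C(4,2) = 6
C(4,3) = 4
dim_A + dim_B = 6 + 4 = 10


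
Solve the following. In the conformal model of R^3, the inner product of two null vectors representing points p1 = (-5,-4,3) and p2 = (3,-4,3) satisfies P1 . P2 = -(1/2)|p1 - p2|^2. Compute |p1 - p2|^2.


p1 - p2 = (-8, 0, 0)
|p1 - p2|^2 = (-8)^2 + 0^2 + 0^2
= 64 + 0 + 0
= 64


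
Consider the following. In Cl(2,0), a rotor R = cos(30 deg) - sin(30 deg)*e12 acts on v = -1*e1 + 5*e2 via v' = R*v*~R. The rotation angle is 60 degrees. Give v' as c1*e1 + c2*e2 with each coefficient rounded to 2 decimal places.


Rotor R = cos(30deg) - sin(30deg)*e12
Rotation angle theta = 2 * 30 = 60 degrees
v' = R*v*~R rotates v by theta.
cos(60deg) = 0.5000, sin(60deg) = 0.8660
v'_1 = -1*cos(60deg) - 5*sin(60deg)
= -1*0.5000 - 5*0.8660
= -4.83
v'_2 = -1*sin(60deg) + 5*cos(60deg)
= -1*0.8660 + 5*0.5000
= 1.63
v' = -4.83*e1 + 1.63*e2


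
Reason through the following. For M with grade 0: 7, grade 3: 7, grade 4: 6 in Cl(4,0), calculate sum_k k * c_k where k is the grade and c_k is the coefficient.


Grade-weighted sum = sum of grade_k * coefficient_k
0*7 = 0
3*7 = 21
4*6 = 24
Total = 0 + 21 + 24 = 45


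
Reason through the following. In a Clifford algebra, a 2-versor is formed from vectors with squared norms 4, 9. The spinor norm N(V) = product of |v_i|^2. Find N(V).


Spinor norm N(V) = |v1|^2 * |v2|^2 * ... * |v2|^2
= 4 * 9
Running product: 4, 36
N(V) = 36


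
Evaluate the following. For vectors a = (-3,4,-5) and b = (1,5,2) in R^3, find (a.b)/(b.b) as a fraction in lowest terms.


Projection coefficient = (a . b) / (b . b)
a . b = (-3)*1 + 4*5 + (-5)*2
= -3 + 20 + (-10) = 7
b . b = 1^2 + 5^2 + 2^2
= 1 + 25 + 4 = 30
Coefficient = 7/30
In lowest terms: 7/30


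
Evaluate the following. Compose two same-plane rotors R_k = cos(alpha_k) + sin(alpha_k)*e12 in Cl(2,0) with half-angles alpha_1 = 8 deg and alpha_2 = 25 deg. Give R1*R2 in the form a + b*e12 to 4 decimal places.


Same-plane rotors commute and their half-angles add:
R1*R2 = cos(a1 + a2) + sin(a1 + a2)*e12.
a1 + a2 = 8 + 25 = 33 deg
cos(33 deg) = 0.8387
sin(33 deg) = 0.5446
R1*R2 = 0.8387 + 0.5446*e12


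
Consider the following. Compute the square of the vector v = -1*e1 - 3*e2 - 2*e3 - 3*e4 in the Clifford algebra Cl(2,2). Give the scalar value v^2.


v^2 = sum of c_i^2 * e_i^2
Positive signature terms (e_i^2 = +1): (-1)^2 + (-3)^2 = 10
Negative signature terms (e_j^2 = -1): (-2)^2 + (-3)^2 = 13
v^2 = 10 - 13 = -3


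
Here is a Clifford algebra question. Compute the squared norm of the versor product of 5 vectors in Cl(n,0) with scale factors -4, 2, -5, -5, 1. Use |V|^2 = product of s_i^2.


Each vector v_i has |v_i|^2 = s_i^2
Squared scales: (-4)^2 = 16, 2^2 = 4, (-5)^2 = 25, (-5)^2 = 25, 1^2 = 1
|V|^2 = 16 * 4 * 25 * 25 * 1
= 40000


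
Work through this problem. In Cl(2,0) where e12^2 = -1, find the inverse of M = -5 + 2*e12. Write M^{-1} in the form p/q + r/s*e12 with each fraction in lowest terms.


M = -5 + 2*e12, where e12^2 = -1.
Since M commutes with its reverse ~M = a - b*e12, M * ~M = a^2 - b^2*e12^2 = a^2 + b^2.
So M^{-1} = ~M / (a^2 + b^2) = (a - b*e12)/(a^2 + b^2).
a^2 + b^2 = 25 + 4 = 29
Scalar part = -5/29 = -5/29
Bivector coeff = -2/29 = -2/29
M^{-1} = -5/29 - 2/29*e12


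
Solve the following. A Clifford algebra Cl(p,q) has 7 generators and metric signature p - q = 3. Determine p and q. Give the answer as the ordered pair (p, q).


We need p + q = 7 and p - q = 3.
Adding: 2p = 7 + 3 = 10, so p = 5.
Then q = 7 - 5 = 2.
(p, q) = (5, 2)


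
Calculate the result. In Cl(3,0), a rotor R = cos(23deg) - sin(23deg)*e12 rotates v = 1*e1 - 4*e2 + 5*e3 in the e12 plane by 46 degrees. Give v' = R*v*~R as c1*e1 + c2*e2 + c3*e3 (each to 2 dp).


Rotor R = cos(23deg) - sin(23deg)*e12
Rotation angle theta = 2 * 23 = 46 degrees in the e12 plane (e1 -> e2).
The component perpendicular to the plane (e3) is invariant: v'_3 = v3 = 5.00
cos(46deg) = 0.6947, sin(46deg) = 0.7193
v'_1 = v1*cos(theta) - v2*sin(theta) = 1*0.6947 - (-4)*0.7193 = 3.57
v'_2 = v1*sin(theta) + v2*cos(theta) = 1*0.7193 + (-4)*0.6947 = -2.06
v' = 3.57*e1 - 2.06*e2 + 5.00*e3


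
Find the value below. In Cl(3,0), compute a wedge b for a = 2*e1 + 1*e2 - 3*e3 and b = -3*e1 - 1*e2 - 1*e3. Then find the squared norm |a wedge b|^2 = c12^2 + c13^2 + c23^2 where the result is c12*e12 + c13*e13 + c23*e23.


a wedge b = (a1*b2 - a2*b1)*e12 + (a1*b3 - a3*b1)*e13 + (a2*b3 - a3*b2)*e23
e12 coeff: 2*(-1) - 1*(-3) = -2 - (-3) = 1
e13 coeff: 2*(-1) - (-3)*(-3) = -2 - 9 = -11
e23 coeff: 1*(-1) - (-3)*(-1) = -1 - 3 = -4
|a wedge b|^2 = 1^2 + (-11)^2 + (-4)^2
= 1 + 121 + 16
= 138


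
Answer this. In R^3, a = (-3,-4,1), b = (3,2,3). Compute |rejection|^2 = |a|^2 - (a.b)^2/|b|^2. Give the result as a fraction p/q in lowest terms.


|a|^2 = (-3)^2 + (-4)^2 + 1^2 = 26
|b|^2 = 3^2 + 2^2 + 3^2 = 22
a . b = (-3)*3 + (-4)*2 + 1*3 = -14
(a.b)^2 = (-14)^2 = 196
|rej|^2 = 26 - 196/22
= (572 - 196)/22
= 376/22
In lowest terms: 188/11


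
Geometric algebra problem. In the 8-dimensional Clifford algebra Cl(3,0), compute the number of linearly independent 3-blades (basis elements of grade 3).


Number of grade-k basis blades in Cl(p,q) with n = p + q is C(n, k).
n = 3 + 0 = 3
C(3, 3) = 3! / (3! * 0!)
= 6 / (6 * 1)
= 1


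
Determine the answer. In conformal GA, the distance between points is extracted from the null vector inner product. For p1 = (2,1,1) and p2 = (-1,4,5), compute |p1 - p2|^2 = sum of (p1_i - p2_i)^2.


p1 - p2 = (3, -3, -4)
|p1 - p2|^2 = 3^2 + (-3)^2 + (-4)^2
= 9 + 9 + 16
= 34


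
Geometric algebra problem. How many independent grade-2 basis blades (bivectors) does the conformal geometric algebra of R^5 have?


The conformal model of R^5 uses Cl(6,1) with m = 5 + 2 = 7 generators.
Number of grade-2 blades = C(m, 2) = C(7, 2)
= 7*6/2 = 21


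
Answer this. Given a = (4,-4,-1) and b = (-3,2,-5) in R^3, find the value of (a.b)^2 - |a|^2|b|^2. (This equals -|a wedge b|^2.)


a . b = 4*(-3) + (-4)*2 + (-1)*(-5)
= -12 + (-8) + 5 = -15
|a|^2 = 4^2 + (-4)^2 + (-1)^2 = 33
|b|^2 = (-3)^2 + 2^2 + (-5)^2 = 38
(a.b)^2 = (-15)^2 = 225
|a|^2 * |b|^2 = 33 * 38 = 1254
Result = 225 - 1254 = -1029


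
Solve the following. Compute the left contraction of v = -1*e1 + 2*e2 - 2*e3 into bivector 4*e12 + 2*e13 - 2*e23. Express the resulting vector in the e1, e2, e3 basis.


Left contraction v _| B = <vB>_1 (grade-1 part of the geometric product vB).
Using e1_|e12 = e2, e2_|e12 = -e1, e1_|e13 = e3, e3_|e13 = -e1, e2_|e23 = e3, e3_|e23 = -e2:
e1 coeff: -v2*b12 - v3*b13 = -(2)*(4) - (-2)*(2) = -4
e2 coeff: v1*b12 - v3*b23 = (-1)*(4) - (-2)*(-2) = -8
e3 coeff: v1*b13 + v2*b23 = (-1)*(2) + (2)*(-2) = -6
v _| B = -4*e1 - 8*e2 - 6*e3


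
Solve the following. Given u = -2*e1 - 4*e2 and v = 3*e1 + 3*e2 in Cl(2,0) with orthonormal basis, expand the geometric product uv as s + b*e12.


Expand: (-2*e1 - 4*e2)(3*e1 + 3*e2)
= (-2)*3*e1e1 + (-2)*3*e1e2 + (-4)*3*e2e1 + (-4)*3*e2e2
Using e1^2 = e2^2 = 1, e2e1 = -e1e2:
Scalar part s = (-2)*3 + (-4)*3 = -6 + (-12) = -18
Bivector part b = (-2)*3 - (-4)*3 = -6 - (-12) = 6
uv = -18 + 6*e12


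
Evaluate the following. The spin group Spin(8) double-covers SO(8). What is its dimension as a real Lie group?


Spin(n) double-covers SO(n); both have Lie algebra so(n) of dimension n(n-1)/2.
n = 8
n(n-1) = 8 * 7 = 56
dim Spin(8) = 56/2 = 28


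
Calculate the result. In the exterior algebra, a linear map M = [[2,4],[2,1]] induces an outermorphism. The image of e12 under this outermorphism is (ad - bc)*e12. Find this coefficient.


The outermorphism of a linear map f sends e1^e2 to f(e1)^f(e2).
f(e1) = 2*e1 + 2*e2
f(e2) = 4*e1 + 1*e2
f(e1) ^ f(e2) = (2*e1 + 2*e2) ^ (4*e1 + 1*e2)
= 2*1*e12 + 2*4*e21
= (2 - 8)*e12
= -6*e12
Coefficient = -6


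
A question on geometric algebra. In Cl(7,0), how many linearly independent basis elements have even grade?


Even subalgebra dimension = 2^(n-1)
n = 7 + 0 = 7
2^(7 - 1) = 2^6 = 64
Verification: sum of C(7,k) for even k = 1 + 21 + 35 + 7 = 64
Result = 64


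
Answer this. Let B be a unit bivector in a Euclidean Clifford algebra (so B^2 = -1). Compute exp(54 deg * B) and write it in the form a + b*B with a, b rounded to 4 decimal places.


For a unit bivector B with B^2 = -1, the exponential series gives
e^(theta*B) = cos(theta) + sin(theta)*B (the GA analogue of Euler's formula).
theta = 54 degrees = 0.942478 rad
cos(54 deg) = 0.5878
sin(54 deg) = 0.8090
exp(theta*B) = 0.5878 + 0.8090*B


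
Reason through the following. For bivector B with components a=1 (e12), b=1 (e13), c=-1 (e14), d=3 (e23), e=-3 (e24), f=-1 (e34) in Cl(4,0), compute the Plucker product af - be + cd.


Plucker relation: af - be + cd
a*f = 1*(-1) = -1
b*e = 1*(-3) = -3
c*d = (-1)*3 = -3
af - be + cd = -1 - (-3) + (-3)
= -1


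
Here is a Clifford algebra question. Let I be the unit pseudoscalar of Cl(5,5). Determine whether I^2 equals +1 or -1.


The pseudoscalar I = e1...e_n (product of all n generators) of Cl(p,q) satisfies I^2 = (-1)^(q + n(n-1)/2).
p = 5, q = 5, n = p + q = 10
n(n-1)/2 = 10 * 9 / 2 = 45
Exponent = q + n(n-1)/2 = 5 + 45 = 50
I^2 = (-1)^50 = +1
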